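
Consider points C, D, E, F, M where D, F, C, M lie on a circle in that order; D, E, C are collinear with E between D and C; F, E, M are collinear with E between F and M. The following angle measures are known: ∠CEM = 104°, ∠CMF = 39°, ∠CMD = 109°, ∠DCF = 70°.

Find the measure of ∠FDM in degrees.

∠FDM = 73°

1. ∠DEF = 104°  [vertical angles at E]
2. ∠CDF = 39°  [same arc FC]
3. ∠DMF = 70°  [same arc DF]
4. ∠DFM = 37°  [△DEF]
5. ∠FDM = 73°  [△DFM]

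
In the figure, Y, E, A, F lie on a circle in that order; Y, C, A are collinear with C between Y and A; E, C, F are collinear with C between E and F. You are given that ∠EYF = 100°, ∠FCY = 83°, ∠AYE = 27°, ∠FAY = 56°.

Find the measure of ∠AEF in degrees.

∠AEF = 73°

1. ∠EAF = 80°  [cyclic YEAF, opposite ∠Y+∠A]
2. ∠AFE = 27°  [same arc EA]
3. ∠AEF = 73°  [△EAF]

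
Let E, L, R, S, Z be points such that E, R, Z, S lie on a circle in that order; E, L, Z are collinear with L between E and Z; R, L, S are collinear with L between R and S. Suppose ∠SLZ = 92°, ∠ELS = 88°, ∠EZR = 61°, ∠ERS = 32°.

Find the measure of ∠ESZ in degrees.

1. ∠ESR = 61°  [same arc ER]
2. ∠EZS = 32°  [same arc ES]
3. ∠SEZ = 31°  [△ELS]
4. ∠ESZ = 117°  [△EZS]

∠ESZ = 117°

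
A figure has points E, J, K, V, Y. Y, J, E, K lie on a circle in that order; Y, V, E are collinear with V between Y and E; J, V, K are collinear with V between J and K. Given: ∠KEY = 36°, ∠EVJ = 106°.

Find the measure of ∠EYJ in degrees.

1. ∠KJY = 36°  [same arc YK]
2. ∠JVY = 74°  [linear pair at V on YE]
3. ∠EYJ = 70°  [△YVJ]

∠EYJ = 70°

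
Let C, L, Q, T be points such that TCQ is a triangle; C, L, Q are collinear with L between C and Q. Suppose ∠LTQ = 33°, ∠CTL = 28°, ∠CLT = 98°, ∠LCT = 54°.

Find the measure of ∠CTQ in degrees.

∠CTQ = 61°

1. ∠QLT = 82°  [linear pair at L on CQ]
2. ∠QCT = 54°  [L on ray CQ]
3. ∠LQT = 65°  [△TLQ]
4. ∠CQT = 65°  [L on ray QC]
5. ∠CTQ = 61°  [△TCQ]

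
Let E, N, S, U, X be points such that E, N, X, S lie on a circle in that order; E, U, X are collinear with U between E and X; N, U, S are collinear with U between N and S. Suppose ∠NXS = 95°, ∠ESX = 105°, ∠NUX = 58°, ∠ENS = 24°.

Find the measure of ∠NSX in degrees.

∠NSX = 34°

1. ∠EUS = 58°  [vertical angles at U]
2. ∠EXS = 24°  [same arc ES]
3. ∠SUX = 122°  [linear pair at U on EX]
4. ∠NSX = 34°  [△XUS]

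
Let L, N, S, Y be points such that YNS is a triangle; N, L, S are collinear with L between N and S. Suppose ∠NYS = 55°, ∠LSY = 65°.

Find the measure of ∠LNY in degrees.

∠LNY = 60°

1. ∠NSY = 65°  [L on ray SN]
2. ∠SNY = 60°  [△YNS]
3. ∠LNY = 60°  [L on ray NS]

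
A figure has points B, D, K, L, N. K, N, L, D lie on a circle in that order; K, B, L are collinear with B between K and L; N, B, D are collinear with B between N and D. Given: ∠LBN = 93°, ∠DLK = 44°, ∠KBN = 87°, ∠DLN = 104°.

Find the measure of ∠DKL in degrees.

1. ∠DBK = 93°  [vertical angles at B]
2. ∠DNK = 44°  [same arc KD]
3. ∠DKN = 76°  [cyclic KNLD, opposite ∠K+∠L]
4. ∠KDN = 60°  [△KND]
5. ∠DKL = 27°  [△KBD]

∠DKL = 27°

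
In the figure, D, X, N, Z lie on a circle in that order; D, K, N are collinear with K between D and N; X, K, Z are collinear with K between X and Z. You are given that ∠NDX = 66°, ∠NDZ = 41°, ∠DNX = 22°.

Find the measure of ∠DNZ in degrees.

∠DNZ = 51°

1. ∠DXN = 92°  [△DXN]
2. ∠DZN = 88°  [cyclic DXNZ, opposite ∠X+∠Z]
3. ∠DNZ = 51°  [△DNZ]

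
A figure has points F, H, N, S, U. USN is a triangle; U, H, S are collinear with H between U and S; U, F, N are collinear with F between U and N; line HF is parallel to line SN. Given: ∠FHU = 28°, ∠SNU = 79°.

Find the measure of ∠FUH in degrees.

∠FUH = 73°

1. ∠NSU = 28°  [HF∥SN, corresponding at H]
2. ∠NUS = 73°  [△USN]
3. ∠FUH = 73°  [H on US, F on UN]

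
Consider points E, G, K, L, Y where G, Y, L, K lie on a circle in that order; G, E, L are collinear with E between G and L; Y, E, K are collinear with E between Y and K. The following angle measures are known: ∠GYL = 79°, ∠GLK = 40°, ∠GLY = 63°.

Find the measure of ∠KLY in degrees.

∠KLY = 103°

1. ∠GKL = 101°  [cyclic GYLK, opposite ∠Y+∠K]
2. ∠LGY = 38°  [△GYL]
3. ∠KGL = 39°  [△GLK]
4. ∠LKY = 38°  [same arc YL]
5. ∠KYL = 39°  [same arc LK]
6. ∠KLY = 103°  [△YLK]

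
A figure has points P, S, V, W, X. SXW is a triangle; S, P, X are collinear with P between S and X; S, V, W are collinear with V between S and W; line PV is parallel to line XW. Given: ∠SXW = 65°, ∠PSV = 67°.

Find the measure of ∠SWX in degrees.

1. ∠SPV = 65°  [PV∥XW, corresponding at P]
2. ∠PVS = 48°  [△SPV]
3. ∠SWX = 48°  [PV∥XW, corresponding at V]

∠SWX = 48°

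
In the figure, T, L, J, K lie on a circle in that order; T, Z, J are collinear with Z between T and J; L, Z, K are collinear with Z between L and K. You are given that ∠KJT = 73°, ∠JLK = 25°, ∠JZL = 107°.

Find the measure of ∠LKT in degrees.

∠LKT = 48°

1. ∠JTK = 25°  [same arc JK]
2. ∠KZT = 107°  [vertical angles at Z]
3. ∠LKT = 48°  [△TZK]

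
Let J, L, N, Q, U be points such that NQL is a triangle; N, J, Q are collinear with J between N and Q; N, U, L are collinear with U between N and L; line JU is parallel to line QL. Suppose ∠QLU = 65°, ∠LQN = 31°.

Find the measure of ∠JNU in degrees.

∠JNU = 84°

1. ∠NLQ = 65°  [U on ray LN]
2. ∠LNQ = 84°  [△NQL]
3. ∠JNU = 84°  [J on NQ, U on NL]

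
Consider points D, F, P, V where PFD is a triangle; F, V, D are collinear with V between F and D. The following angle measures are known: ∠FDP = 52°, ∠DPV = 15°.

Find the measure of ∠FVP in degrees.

∠FVP = 67°

1. ∠PDV = 52°  [V on ray DF]
2. ∠DVP = 113°  [△PVD]
3. ∠FVP = 67°  [linear pair at V on FD]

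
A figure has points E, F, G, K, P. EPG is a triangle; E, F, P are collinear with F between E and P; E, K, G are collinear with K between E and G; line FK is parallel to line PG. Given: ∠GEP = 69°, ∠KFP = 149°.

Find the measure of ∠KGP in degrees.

∠KGP = 80°

1. ∠FEK = 69°  [F on EP, K on EG]
2. ∠EFK = 31°  [linear pair at F on EP]
3. ∠EKF = 80°  [△EFK]
4. ∠FKG = 100°  [linear pair at K on EG]
5. ∠KGP = 80°  [FK∥PG, co-interior at G–K]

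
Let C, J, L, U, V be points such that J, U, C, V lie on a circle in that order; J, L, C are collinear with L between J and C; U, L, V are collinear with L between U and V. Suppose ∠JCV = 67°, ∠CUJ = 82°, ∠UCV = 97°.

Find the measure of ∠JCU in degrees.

1. ∠JUV = 67°  [same arc JV]
2. ∠UJV = 83°  [cyclic JUCV, opposite ∠J+∠C]
3. ∠JVU = 30°  [△JUV]
4. ∠JCU = 30°  [same arc JU]

∠JCU = 30°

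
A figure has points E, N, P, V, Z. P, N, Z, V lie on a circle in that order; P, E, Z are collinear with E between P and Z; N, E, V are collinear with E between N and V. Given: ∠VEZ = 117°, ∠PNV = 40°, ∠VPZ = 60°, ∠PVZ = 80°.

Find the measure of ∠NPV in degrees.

1. ∠PEV = 63°  [linear pair at E on PZ]
2. ∠NVP = 57°  [△PEV]
3. ∠NPV = 83°  [△PNV]

∠NPV = 83°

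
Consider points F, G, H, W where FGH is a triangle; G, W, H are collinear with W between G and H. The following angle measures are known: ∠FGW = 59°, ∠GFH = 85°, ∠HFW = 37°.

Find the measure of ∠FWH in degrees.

1. ∠FGH = 59°  [W on ray GH]
2. ∠FHG = 36°  [△FGH]
3. ∠FHW = 36°  [W on ray HG]
4. ∠FWH = 107°  [△FWH]

∠FWH = 107°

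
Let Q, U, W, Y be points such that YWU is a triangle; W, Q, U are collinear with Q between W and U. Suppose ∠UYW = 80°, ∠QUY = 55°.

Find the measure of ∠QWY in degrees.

∠QWY = 45°

1. ∠WUY = 55°  [Q on ray UW]
2. ∠UWY = 45°  [△YWU]
3. ∠QWY = 45°  [Q on ray WU]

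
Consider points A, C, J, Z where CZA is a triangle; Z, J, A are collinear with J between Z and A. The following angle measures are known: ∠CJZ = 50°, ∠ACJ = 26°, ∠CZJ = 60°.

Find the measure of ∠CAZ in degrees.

∠CAZ = 24°

1. ∠AJC = 130°  [linear pair at J on ZA]
2. ∠CAJ = 24°  [△CJA]
3. ∠CAZ = 24°  [J on ray AZ]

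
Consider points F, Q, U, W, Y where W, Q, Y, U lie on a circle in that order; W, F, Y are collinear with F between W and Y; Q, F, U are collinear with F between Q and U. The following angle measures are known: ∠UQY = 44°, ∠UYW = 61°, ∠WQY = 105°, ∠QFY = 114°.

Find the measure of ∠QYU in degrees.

∠QYU = 83°

1. ∠UWY = 44°  [same arc YU]
2. ∠UQW = 61°  [same arc WU]
3. ∠UFW = 114°  [vertical angles at F]
4. ∠QUW = 22°  [△WFU]
5. ∠QWU = 97°  [△WQU]
6. ∠QYU = 83°  [cyclic WQYU, opposite ∠W+∠Y]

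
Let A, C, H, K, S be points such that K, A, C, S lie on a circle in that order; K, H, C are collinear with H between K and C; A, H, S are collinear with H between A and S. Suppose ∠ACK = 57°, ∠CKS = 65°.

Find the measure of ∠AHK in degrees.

∠AHK = 122°

1. ∠CAS = 65°  [same arc CS]
2. ∠AHC = 58°  [△AHC]
3. ∠AHK = 122°  [linear pair at H on KC]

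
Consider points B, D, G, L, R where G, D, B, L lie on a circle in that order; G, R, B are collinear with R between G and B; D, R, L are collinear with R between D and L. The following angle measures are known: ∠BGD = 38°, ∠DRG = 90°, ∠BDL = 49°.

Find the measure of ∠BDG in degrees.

1. ∠BRD = 90°  [linear pair at R on GB]
2. ∠DBG = 41°  [△DRB]
3. ∠BDG = 101°  [△GDB]

∠BDG = 101°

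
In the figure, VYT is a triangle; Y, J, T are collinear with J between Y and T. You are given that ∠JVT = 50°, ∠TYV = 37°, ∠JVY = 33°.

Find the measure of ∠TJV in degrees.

∠TJV = 70°

1. ∠JYV = 37°  [J on ray YT]
2. ∠VJY = 110°  [△VYJ]
3. ∠TJV = 70°  [linear pair at J on YT]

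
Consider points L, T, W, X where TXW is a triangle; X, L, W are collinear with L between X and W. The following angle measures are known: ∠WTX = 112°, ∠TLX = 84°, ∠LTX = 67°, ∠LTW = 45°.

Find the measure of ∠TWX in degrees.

1. ∠TLW = 96°  [linear pair at L on XW]
2. ∠LWT = 39°  [△TLW]
3. ∠TWX = 39°  [L on ray WX]

∠TWX = 39°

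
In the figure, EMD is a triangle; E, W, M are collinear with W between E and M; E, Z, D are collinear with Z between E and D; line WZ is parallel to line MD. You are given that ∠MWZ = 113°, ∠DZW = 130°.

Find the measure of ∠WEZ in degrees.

∠WEZ = 63°

1. ∠EWZ = 67°  [linear pair at W on EM]
2. ∠EZW = 50°  [linear pair at Z on ED]
3. ∠WEZ = 63°  [△EWZ]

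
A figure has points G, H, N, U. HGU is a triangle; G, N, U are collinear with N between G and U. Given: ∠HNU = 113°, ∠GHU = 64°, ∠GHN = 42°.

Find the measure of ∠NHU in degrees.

1. ∠GNH = 67°  [linear pair at N on GU]
2. ∠HGN = 71°  [△HGN]
3. ∠HGU = 71°  [N on ray GU]
4. ∠GUH = 45°  [△HGU]
5. ∠HUN = 45°  [N on ray UG]
6. ∠NHU = 22°  [△HNU]

∠NHU = 22°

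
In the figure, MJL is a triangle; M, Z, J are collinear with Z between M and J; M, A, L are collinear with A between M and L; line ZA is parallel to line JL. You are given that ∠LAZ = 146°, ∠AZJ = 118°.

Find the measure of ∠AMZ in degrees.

1. ∠MAZ = 34°  [linear pair at A on ML]
2. ∠AZM = 62°  [linear pair at Z on MJ]
3. ∠AMZ = 84°  [△MZA]

∠AMZ = 84°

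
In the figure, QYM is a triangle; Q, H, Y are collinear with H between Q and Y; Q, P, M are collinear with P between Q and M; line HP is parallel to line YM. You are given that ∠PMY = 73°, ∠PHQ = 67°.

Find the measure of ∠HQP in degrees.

1. ∠QMY = 73°  [P on ray MQ]
2. ∠MYQ = 67°  [HP∥YM, corresponding at H]
3. ∠MQY = 40°  [△QYM]
4. ∠HQP = 40°  [H on QY, P on QM]

∠HQP = 40°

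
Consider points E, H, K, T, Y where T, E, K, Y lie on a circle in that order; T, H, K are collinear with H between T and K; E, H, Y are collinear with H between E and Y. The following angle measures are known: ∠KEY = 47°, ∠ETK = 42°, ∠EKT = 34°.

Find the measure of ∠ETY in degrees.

∠ETY = 89°

1. ∠EYK = 42°  [same arc EK]
2. ∠EKY = 91°  [△EKY]
3. ∠ETY = 89°  [cyclic TEKY, opposite ∠T+∠K]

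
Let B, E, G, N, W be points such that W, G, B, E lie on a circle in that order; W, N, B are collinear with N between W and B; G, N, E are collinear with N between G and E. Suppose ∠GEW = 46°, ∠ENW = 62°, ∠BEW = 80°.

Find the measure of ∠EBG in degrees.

∠EBG = 74°

1. ∠GBW = 46°  [same arc WG]
2. ∠BWE = 72°  [△WNE]
3. ∠BNG = 62°  [vertical angles at N]
4. ∠BNE = 118°  [linear pair at N on WB]
5. ∠EBW = 28°  [△WBE]
6. ∠BGE = 72°  [△GNB]
7. ∠BEG = 34°  [△BNE]
8. ∠EBG = 74°  [△GBE]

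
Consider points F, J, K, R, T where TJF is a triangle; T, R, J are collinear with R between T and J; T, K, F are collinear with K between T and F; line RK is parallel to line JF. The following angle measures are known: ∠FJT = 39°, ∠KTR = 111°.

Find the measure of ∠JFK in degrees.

∠JFK = 30°

1. ∠KRT = 39°  [RK∥JF, corresponding at R]
2. ∠RKT = 30°  [△TRK]
3. ∠FKR = 150°  [linear pair at K on TF]
4. ∠JFK = 30°  [RK∥JF, co-interior at F–K]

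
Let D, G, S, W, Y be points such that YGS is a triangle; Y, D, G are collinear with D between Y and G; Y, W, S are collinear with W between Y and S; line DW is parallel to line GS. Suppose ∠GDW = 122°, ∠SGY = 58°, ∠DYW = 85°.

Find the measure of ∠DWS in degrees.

∠DWS = 143°

1. ∠WDY = 58°  [linear pair at D on YG]
2. ∠DWY = 37°  [△YDW]
3. ∠DWS = 143°  [linear pair at W on YS]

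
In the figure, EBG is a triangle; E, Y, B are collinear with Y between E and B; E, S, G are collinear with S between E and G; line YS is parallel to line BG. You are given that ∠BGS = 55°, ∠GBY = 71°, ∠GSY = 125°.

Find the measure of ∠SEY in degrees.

1. ∠EBG = 71°  [Y on ray BE]
2. ∠ESY = 55°  [linear pair at S on EG]
3. ∠EYS = 71°  [YS∥BG, corresponding at Y]
4. ∠SEY = 54°  [△EYS]

∠SEY = 54°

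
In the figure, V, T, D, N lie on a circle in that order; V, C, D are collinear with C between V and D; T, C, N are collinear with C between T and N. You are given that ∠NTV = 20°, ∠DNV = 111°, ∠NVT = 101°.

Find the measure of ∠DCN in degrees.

∠DCN = 108°

1. ∠NDV = 20°  [same arc VN]
2. ∠TNV = 59°  [△VTN]
3. ∠DVN = 49°  [△VDN]
4. ∠NCV = 72°  [△VCN]
5. ∠DCN = 108°  [linear pair at C on VD]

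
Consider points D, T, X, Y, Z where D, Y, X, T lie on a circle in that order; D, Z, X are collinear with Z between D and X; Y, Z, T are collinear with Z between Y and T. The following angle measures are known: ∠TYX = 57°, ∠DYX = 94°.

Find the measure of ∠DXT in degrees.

1. ∠TDX = 57°  [same arc XT]
2. ∠DTX = 86°  [cyclic DYXT, opposite ∠Y+∠T]
3. ∠DXT = 37°  [△DXT]

∠DXT = 37°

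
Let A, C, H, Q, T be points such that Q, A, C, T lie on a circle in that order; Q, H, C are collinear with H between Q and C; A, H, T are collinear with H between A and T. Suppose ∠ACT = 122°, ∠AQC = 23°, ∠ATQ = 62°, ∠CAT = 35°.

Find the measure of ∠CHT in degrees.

∠CHT = 97°

1. ∠AQT = 58°  [cyclic QACT, opposite ∠Q+∠C]
2. ∠ATC = 23°  [△ACT]
3. ∠QAT = 60°  [△QAT]
4. ∠QCT = 60°  [same arc QT]
5. ∠CHT = 97°  [△CHT]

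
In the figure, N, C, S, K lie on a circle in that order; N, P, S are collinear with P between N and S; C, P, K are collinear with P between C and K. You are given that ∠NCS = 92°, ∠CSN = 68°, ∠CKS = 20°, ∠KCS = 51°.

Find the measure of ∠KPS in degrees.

∠KPS = 119°

1. ∠NKS = 88°  [cyclic NCSK, opposite ∠C+∠K]
2. ∠KNS = 51°  [same arc SK]
3. ∠KSN = 41°  [△NSK]
4. ∠KPS = 119°  [△SPK]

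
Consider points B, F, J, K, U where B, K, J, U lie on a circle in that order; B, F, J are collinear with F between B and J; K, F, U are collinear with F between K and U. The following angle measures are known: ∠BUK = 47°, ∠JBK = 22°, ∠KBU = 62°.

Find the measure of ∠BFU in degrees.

1. ∠BKU = 71°  [△BKU]
2. ∠JUK = 22°  [same arc KJ]
3. ∠BJU = 71°  [same arc BU]
4. ∠JFU = 87°  [△JFU]
5. ∠BFU = 93°  [linear pair at F on BJ]

∠BFU = 93°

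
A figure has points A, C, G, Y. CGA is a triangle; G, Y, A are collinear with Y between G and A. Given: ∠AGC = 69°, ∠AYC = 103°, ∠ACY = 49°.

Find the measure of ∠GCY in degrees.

∠GCY = 34°

1. ∠CGY = 69°  [Y on ray GA]
2. ∠CYG = 77°  [linear pair at Y on GA]
3. ∠GCY = 34°  [△CGY]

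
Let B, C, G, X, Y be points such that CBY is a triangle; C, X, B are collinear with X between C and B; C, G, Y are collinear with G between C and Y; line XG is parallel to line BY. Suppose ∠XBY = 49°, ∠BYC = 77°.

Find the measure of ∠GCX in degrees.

∠GCX = 54°

1. ∠CBY = 49°  [X on ray BC]
2. ∠BCY = 54°  [△CBY]
3. ∠GCX = 54°  [X on CB, G on CY]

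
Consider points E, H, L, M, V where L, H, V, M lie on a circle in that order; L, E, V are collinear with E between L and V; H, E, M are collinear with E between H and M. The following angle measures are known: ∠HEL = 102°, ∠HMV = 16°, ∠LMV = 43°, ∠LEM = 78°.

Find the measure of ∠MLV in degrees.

1. ∠MEV = 102°  [vertical angles at E]
2. ∠LVM = 62°  [△VEM]
3. ∠MLV = 75°  [△LVM]

∠MLV = 75°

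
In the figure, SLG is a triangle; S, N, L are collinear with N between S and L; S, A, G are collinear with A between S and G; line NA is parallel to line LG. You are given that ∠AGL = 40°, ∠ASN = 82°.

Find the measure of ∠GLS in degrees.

1. ∠LGS = 40°  [A on ray GS]
2. ∠GSL = 82°  [N on SL, A on SG]
3. ∠GLS = 58°  [△SLG]

∠GLS = 58°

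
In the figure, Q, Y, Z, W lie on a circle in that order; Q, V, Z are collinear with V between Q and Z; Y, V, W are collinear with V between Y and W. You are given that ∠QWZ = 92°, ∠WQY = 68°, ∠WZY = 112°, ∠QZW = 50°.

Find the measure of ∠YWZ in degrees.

∠YWZ = 30°

1. ∠WQZ = 38°  [△QZW]
2. ∠WYZ = 38°  [same arc ZW]
3. ∠YWZ = 30°  [△YZW]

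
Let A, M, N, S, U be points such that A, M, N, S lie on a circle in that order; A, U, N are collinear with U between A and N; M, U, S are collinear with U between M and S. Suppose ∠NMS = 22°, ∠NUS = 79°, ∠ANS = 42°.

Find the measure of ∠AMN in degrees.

1. ∠NAS = 22°  [same arc NS]
2. ∠ASN = 116°  [△ANS]
3. ∠AMN = 64°  [cyclic AMNS, opposite ∠M+∠S]

∠AMN = 64°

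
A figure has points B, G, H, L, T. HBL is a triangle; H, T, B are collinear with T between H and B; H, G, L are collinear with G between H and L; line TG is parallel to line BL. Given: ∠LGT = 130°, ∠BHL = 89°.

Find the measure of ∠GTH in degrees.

1. ∠HGT = 50°  [linear pair at G on HL]
2. ∠GHT = 89°  [T on HB, G on HL]
3. ∠GTH = 41°  [△HTG]

∠GTH = 41°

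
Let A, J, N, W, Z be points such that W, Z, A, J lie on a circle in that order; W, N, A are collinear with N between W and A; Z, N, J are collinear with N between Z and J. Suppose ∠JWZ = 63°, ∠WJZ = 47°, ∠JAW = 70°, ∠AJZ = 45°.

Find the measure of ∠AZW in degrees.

1. ∠WAZ = 47°  [same arc WZ]
2. ∠AWZ = 45°  [same arc ZA]
3. ∠AZW = 88°  [△WZA]

∠AZW = 88°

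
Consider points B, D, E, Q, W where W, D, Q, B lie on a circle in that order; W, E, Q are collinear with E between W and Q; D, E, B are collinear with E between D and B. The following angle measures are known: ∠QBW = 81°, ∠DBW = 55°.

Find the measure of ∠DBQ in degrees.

1. ∠QDW = 99°  [cyclic WDQB, opposite ∠D+∠B]
2. ∠DQW = 55°  [same arc WD]
3. ∠DWQ = 26°  [△WDQ]
4. ∠DBQ = 26°  [same arc DQ]

∠DBQ = 26°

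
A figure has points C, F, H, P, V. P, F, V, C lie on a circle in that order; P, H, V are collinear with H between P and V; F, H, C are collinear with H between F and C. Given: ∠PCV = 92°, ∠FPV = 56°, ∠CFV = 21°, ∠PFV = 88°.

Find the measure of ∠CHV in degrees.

1. ∠FCV = 56°  [same arc FV]
2. ∠CPV = 21°  [same arc VC]
3. ∠CVP = 67°  [△PVC]
4. ∠CHV = 57°  [△VHC]

∠CHV = 57°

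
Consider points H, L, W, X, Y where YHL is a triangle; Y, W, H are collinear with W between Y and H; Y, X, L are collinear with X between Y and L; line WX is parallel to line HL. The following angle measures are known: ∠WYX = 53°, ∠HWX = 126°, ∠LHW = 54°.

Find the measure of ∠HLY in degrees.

∠HLY = 73°

1. ∠HYL = 53°  [W on YH, X on YL]
2. ∠LHY = 54°  [W on ray HY]
3. ∠HLY = 73°  [△YHL]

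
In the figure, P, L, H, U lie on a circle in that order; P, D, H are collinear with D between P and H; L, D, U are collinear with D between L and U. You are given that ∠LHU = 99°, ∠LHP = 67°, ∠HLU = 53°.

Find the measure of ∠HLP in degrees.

1. ∠HUL = 28°  [△LHU]
2. ∠HPL = 28°  [same arc LH]
3. ∠HLP = 85°  [△PLH]

∠HLP = 85°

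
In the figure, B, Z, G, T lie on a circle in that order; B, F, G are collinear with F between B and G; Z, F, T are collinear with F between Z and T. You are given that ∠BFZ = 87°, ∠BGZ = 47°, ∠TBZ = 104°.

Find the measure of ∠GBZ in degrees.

1. ∠BTZ = 47°  [same arc BZ]
2. ∠BZT = 29°  [△BZT]
3. ∠GBZ = 64°  [△BFZ]

∠GBZ = 64°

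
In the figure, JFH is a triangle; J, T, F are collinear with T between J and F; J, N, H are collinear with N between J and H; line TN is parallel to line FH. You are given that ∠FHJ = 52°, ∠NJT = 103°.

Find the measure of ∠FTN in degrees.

1. ∠JNT = 52°  [TN∥FH, corresponding at N]
2. ∠JTN = 25°  [△JTN]
3. ∠FTN = 155°  [linear pair at T on JF]

∠FTN = 155°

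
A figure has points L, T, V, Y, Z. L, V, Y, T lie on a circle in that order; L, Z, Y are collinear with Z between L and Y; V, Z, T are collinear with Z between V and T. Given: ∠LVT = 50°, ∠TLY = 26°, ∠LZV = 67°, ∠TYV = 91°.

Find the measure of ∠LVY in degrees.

∠LVY = 76°

1. ∠LYT = 50°  [same arc LT]
2. ∠LTY = 104°  [△LYT]
3. ∠LVY = 76°  [cyclic LVYT, opposite ∠V+∠T]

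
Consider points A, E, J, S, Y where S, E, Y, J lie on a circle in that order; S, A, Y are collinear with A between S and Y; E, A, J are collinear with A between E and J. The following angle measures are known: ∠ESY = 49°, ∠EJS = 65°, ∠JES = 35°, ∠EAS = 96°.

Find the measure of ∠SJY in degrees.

1. ∠EYS = 65°  [same arc SE]
2. ∠SEY = 66°  [△SEY]
3. ∠SJY = 114°  [cyclic SEYJ, opposite ∠E+∠J]

∠SJY = 114°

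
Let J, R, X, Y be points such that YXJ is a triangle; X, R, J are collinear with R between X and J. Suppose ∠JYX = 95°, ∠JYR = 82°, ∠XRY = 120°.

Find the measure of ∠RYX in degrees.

1. ∠JRY = 60°  [linear pair at R on XJ]
2. ∠RJY = 38°  [△YRJ]
3. ∠XJY = 38°  [R on ray JX]
4. ∠JXY = 47°  [△YXJ]
5. ∠RXY = 47°  [R on ray XJ]
6. ∠RYX = 13°  [△YXR]

∠RYX = 13°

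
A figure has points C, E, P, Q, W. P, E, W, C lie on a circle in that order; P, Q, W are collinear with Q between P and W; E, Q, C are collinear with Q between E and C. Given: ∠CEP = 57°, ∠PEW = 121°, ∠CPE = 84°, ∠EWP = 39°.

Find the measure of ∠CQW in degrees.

1. ∠CWP = 57°  [same arc PC]
2. ∠ECP = 39°  [△PEC]
3. ∠PCW = 59°  [cyclic PEWC, opposite ∠E+∠C]
4. ∠CPW = 64°  [△PWC]
5. ∠CQP = 77°  [△PQC]
6. ∠CQW = 103°  [linear pair at Q on PW]

∠CQW = 103°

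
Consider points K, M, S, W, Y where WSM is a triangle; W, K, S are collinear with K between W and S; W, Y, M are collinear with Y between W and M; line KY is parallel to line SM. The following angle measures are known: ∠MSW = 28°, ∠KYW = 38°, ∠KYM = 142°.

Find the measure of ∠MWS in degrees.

1. ∠WKY = 28°  [KY∥SM, corresponding at K]
2. ∠KWY = 114°  [△WKY]
3. ∠MWS = 114°  [K on WS, Y on WM]

∠MWS = 114°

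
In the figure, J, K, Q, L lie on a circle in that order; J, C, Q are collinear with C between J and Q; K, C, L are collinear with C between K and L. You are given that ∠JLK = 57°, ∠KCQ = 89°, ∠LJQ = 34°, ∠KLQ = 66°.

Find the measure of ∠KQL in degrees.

1. ∠JQK = 57°  [same arc JK]
2. ∠LKQ = 34°  [△KCQ]
3. ∠KQL = 80°  [△KQL]

∠KQL = 80°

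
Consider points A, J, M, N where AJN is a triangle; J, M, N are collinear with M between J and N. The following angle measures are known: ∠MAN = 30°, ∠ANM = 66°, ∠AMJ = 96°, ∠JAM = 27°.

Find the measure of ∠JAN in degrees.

∠JAN = 57°

1. ∠ANJ = 66°  [M on ray NJ]
2. ∠AJM = 57°  [△AJM]
3. ∠AJN = 57°  [M on ray JN]
4. ∠JAN = 57°  [△AJN]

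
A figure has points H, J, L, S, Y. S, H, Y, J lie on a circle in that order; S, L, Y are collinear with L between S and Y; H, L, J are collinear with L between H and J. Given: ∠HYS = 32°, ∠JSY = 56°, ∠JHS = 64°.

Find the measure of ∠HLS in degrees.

∠HLS = 88°

1. ∠JHY = 56°  [same arc YJ]
2. ∠HLY = 92°  [△HLY]
3. ∠HLS = 88°  [linear pair at L on SY]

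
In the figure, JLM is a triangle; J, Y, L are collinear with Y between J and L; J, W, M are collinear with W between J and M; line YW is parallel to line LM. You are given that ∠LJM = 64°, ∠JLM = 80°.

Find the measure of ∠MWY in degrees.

1. ∠JML = 36°  [△JLM]
2. ∠JWY = 36°  [YW∥LM, corresponding at W]
3. ∠MWY = 144°  [linear pair at W on JM]

∠MWY = 144°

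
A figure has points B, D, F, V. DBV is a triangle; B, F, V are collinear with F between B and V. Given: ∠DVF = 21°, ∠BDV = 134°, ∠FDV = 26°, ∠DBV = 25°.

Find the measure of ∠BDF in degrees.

1. ∠DFV = 133°  [△DFV]
2. ∠DBF = 25°  [F on ray BV]
3. ∠BFD = 47°  [linear pair at F on BV]
4. ∠BDF = 108°  [△DBF]

∠BDF = 108°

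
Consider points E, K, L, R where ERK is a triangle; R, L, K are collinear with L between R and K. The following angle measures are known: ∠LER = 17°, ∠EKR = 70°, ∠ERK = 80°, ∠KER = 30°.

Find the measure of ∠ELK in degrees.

∠ELK = 97°

1. ∠ERL = 80°  [L on ray RK]
2. ∠ELR = 83°  [△ERL]
3. ∠ELK = 97°  [linear pair at L on RK]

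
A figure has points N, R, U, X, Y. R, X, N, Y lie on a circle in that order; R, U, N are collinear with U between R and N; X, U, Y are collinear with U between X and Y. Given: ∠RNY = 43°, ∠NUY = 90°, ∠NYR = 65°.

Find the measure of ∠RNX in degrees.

∠RNX = 18°

1. ∠RXY = 43°  [same arc RY]
2. ∠RUX = 90°  [vertical angles at U]
3. ∠NXR = 115°  [cyclic RXNY, opposite ∠X+∠Y]
4. ∠NRX = 47°  [△RUX]
5. ∠RNX = 18°  [△RXN]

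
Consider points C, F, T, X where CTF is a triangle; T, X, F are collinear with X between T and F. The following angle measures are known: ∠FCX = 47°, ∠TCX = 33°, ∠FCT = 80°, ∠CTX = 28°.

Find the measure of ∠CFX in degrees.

1. ∠CXT = 119°  [△CTX]
2. ∠CXF = 61°  [linear pair at X on TF]
3. ∠CFX = 72°  [△CXF]

∠CFX = 72°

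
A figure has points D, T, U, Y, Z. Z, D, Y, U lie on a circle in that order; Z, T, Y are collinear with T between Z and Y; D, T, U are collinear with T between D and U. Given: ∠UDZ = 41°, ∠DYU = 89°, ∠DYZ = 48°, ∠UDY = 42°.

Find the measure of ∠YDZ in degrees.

1. ∠UYZ = 41°  [same arc ZU]
2. ∠UZY = 42°  [same arc YU]
3. ∠YUZ = 97°  [△ZYU]
4. ∠YDZ = 83°  [cyclic ZDYU, opposite ∠D+∠U]

∠YDZ = 83°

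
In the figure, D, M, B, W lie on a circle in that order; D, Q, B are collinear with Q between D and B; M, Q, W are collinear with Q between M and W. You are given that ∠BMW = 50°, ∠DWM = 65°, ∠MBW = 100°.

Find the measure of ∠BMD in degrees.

1. ∠BWM = 30°  [△MBW]
2. ∠DBM = 65°  [same arc DM]
3. ∠BDM = 30°  [same arc MB]
4. ∠BMD = 85°  [△DMB]

∠BMD = 85°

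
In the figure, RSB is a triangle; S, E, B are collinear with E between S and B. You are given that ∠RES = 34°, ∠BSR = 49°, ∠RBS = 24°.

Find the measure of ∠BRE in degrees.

1. ∠BER = 146°  [linear pair at E on SB]
2. ∠EBR = 24°  [E on ray BS]
3. ∠BRE = 10°  [△REB]

∠BRE = 10°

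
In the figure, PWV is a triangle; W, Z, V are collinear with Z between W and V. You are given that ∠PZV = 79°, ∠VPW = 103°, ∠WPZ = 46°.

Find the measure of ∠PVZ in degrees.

∠PVZ = 44°

1. ∠PZW = 101°  [linear pair at Z on WV]
2. ∠PWZ = 33°  [△PWZ]
3. ∠PWV = 33°  [Z on ray WV]
4. ∠PVW = 44°  [△PWV]
5. ∠PVZ = 44°  [Z on ray VW]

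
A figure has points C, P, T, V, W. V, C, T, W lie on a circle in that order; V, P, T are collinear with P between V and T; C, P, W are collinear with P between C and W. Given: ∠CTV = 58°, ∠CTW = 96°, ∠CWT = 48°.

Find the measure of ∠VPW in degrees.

∠VPW = 86°

1. ∠CWV = 58°  [same arc VC]
2. ∠TCW = 36°  [△CTW]
3. ∠TVW = 36°  [same arc TW]
4. ∠VPW = 86°  [△VPW]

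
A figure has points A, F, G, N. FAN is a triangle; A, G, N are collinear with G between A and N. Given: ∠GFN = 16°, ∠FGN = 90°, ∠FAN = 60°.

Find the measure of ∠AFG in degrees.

∠AFG = 30°

1. ∠AGF = 90°  [linear pair at G on AN]
2. ∠FAG = 60°  [G on ray AN]
3. ∠AFG = 30°  [△FAG]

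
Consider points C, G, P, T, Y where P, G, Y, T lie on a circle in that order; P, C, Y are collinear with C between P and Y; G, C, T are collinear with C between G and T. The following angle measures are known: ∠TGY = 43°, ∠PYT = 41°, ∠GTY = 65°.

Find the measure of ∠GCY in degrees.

∠GCY = 106°

1. ∠PGT = 41°  [same arc PT]
2. ∠GPY = 65°  [same arc GY]
3. ∠GCP = 74°  [△PCG]
4. ∠GCY = 106°  [linear pair at C on PY]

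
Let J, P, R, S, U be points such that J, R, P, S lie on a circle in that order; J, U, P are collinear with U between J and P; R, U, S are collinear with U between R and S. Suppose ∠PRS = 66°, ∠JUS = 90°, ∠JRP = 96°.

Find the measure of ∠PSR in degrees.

∠PSR = 60°

1. ∠PJS = 66°  [same arc PS]
2. ∠PUS = 90°  [linear pair at U on JP]
3. ∠JSP = 84°  [cyclic JRPS, opposite ∠R+∠S]
4. ∠JPS = 30°  [△JPS]
5. ∠PSR = 60°  [△PUS]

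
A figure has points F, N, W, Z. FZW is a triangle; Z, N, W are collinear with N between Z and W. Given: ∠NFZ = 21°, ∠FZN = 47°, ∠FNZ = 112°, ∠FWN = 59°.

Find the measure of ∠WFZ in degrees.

∠WFZ = 74°

1. ∠FZW = 47°  [N on ray ZW]
2. ∠FWZ = 59°  [N on ray WZ]
3. ∠WFZ = 74°  [△FZW]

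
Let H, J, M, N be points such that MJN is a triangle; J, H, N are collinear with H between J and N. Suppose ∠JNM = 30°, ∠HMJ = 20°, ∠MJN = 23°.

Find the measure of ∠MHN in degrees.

1. ∠HJM = 23°  [H on ray JN]
2. ∠JHM = 137°  [△MJH]
3. ∠MHN = 43°  [linear pair at H on JN]

∠MHN = 43°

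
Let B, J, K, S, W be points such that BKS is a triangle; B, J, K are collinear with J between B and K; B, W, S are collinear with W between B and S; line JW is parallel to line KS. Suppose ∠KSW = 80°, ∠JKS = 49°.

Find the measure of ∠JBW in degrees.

∠JBW = 51°

1. ∠BSK = 80°  [W on ray SB]
2. ∠BKS = 49°  [J on ray KB]
3. ∠KBS = 51°  [△BKS]
4. ∠JBW = 51°  [J on BK, W on BS]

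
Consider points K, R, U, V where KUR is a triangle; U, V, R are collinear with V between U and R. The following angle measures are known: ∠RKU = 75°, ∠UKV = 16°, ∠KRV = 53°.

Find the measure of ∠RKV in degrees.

∠RKV = 59°

1. ∠KRU = 53°  [V on ray RU]
2. ∠KUR = 52°  [△KUR]
3. ∠KUV = 52°  [V on ray UR]
4. ∠KVU = 112°  [△KUV]
5. ∠KVR = 68°  [linear pair at V on UR]
6. ∠RKV = 59°  [△KVR]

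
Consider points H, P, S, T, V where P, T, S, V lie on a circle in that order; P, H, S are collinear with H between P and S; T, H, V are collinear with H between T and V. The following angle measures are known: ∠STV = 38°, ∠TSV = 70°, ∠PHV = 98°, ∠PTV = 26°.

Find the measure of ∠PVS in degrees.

1. ∠SPV = 38°  [same arc SV]
2. ∠PSV = 26°  [same arc PV]
3. ∠PVS = 116°  [△PSV]

∠PVS = 116°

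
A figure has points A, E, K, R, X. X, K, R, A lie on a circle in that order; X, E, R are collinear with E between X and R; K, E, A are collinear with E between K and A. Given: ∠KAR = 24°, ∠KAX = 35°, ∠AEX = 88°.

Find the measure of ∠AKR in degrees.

1. ∠KRX = 35°  [same arc XK]
2. ∠KER = 88°  [vertical angles at E]
3. ∠AKR = 57°  [△KER]

∠AKR = 57°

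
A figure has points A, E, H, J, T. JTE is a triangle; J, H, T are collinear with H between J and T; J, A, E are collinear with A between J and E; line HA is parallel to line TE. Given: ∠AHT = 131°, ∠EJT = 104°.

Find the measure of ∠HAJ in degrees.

∠HAJ = 27°

1. ∠AHJ = 49°  [linear pair at H on JT]
2. ∠AJH = 104°  [H on JT, A on JE]
3. ∠HAJ = 27°  [△JHA]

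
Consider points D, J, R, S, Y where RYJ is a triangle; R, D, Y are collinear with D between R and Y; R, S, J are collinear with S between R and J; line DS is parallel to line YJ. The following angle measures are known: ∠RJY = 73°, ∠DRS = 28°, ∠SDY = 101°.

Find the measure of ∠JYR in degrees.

∠JYR = 79°

1. ∠DSR = 73°  [DS∥YJ, corresponding at S]
2. ∠RDS = 79°  [△RDS]
3. ∠JYR = 79°  [DS∥YJ, corresponding at D]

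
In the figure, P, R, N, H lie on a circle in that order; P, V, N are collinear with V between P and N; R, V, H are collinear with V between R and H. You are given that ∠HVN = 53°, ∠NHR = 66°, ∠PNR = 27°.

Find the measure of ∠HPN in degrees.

1. ∠HVP = 127°  [linear pair at V on PN]
2. ∠PHR = 27°  [same arc PR]
3. ∠HPN = 26°  [△PVH]

∠HPN = 26°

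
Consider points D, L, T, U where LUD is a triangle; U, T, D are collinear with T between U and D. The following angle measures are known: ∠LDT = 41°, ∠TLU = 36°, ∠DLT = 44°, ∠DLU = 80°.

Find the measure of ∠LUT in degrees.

1. ∠LDU = 41°  [T on ray DU]
2. ∠DUL = 59°  [△LUD]
3. ∠LUT = 59°  [T on ray UD]

∠LUT = 59°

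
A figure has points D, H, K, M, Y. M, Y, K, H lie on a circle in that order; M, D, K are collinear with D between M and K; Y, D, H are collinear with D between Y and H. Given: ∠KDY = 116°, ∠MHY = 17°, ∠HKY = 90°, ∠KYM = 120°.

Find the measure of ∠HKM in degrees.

∠HKM = 73°

1. ∠HDM = 116°  [vertical angles at D]
2. ∠HMK = 47°  [△MDH]
3. ∠KHM = 60°  [cyclic MYKH, opposite ∠Y+∠H]
4. ∠HKM = 73°  [△MKH]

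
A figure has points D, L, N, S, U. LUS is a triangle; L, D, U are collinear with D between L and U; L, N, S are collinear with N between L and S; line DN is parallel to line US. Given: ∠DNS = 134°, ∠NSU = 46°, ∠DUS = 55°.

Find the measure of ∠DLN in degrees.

∠DLN = 79°

1. ∠LSU = 46°  [N on ray SL]
2. ∠LUS = 55°  [D on ray UL]
3. ∠SLU = 79°  [△LUS]
4. ∠DLN = 79°  [D on LU, N on LS]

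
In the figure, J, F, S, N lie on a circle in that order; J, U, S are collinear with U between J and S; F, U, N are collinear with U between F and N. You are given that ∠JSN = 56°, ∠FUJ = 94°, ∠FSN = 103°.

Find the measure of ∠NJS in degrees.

∠NJS = 47°

1. ∠JFN = 56°  [same arc JN]
2. ∠NUS = 94°  [vertical angles at U]
3. ∠FJN = 77°  [cyclic JFSN, opposite ∠J+∠S]
4. ∠FNJ = 47°  [△JFN]
5. ∠JUN = 86°  [linear pair at U on JS]
6. ∠NJS = 47°  [△JUN]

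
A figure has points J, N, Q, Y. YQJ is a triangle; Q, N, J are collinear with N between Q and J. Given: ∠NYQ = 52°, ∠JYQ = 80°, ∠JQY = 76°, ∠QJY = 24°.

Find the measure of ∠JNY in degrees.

1. ∠NQY = 76°  [N on ray QJ]
2. ∠QNY = 52°  [△YQN]
3. ∠JNY = 128°  [linear pair at N on QJ]

∠JNY = 128°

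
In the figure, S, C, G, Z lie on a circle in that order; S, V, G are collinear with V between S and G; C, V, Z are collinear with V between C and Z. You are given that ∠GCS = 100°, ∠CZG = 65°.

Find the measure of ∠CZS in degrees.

∠CZS = 15°

1. ∠CSG = 65°  [same arc CG]
2. ∠CGS = 15°  [△SCG]
3. ∠CZS = 15°  [same arc SC]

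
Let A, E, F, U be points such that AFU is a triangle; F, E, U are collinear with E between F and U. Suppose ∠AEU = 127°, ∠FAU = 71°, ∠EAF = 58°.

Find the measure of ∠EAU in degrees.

∠EAU = 13°

1. ∠AEF = 53°  [linear pair at E on FU]
2. ∠AFE = 69°  [△AFE]
3. ∠AFU = 69°  [E on ray FU]
4. ∠AUF = 40°  [△AFU]
5. ∠AUE = 40°  [E on ray UF]
6. ∠EAU = 13°  [△AEU]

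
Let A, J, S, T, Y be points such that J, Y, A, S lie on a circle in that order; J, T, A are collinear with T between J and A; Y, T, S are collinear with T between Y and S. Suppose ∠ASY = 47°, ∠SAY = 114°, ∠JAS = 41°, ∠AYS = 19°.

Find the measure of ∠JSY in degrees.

∠JSY = 73°

1. ∠SJY = 66°  [cyclic JYAS, opposite ∠J+∠A]
2. ∠JYS = 41°  [same arc JS]
3. ∠JSY = 73°  [△JYS]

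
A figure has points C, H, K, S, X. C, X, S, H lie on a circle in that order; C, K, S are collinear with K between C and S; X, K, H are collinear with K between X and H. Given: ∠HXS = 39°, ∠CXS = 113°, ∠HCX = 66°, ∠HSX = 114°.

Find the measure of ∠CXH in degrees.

∠CXH = 74°

1. ∠HCS = 39°  [same arc SH]
2. ∠CHS = 67°  [cyclic CXSH, opposite ∠X+∠H]
3. ∠CSH = 74°  [△CSH]
4. ∠CXH = 74°  [same arc CH]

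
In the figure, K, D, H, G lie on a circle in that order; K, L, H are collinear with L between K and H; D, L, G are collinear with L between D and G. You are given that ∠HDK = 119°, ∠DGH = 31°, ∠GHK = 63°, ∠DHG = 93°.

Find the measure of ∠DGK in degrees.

∠DGK = 30°

1. ∠GDK = 63°  [same arc KG]
2. ∠DKG = 87°  [cyclic KDHG, opposite ∠K+∠H]
3. ∠DGK = 30°  [△KDG]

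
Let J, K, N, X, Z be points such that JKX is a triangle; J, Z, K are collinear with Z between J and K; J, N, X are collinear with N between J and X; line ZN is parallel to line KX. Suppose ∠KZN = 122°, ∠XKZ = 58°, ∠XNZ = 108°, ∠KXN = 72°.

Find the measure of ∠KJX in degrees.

∠KJX = 50°

1. ∠JKX = 58°  [Z on ray KJ]
2. ∠JXK = 72°  [N on ray XJ]
3. ∠KJX = 50°  [△JKX]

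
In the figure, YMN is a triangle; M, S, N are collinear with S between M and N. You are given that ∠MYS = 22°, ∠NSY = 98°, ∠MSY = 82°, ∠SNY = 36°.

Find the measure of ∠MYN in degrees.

1. ∠SMY = 76°  [△YMS]
2. ∠MNY = 36°  [S on ray NM]
3. ∠NMY = 76°  [S on ray MN]
4. ∠MYN = 68°  [△YMN]

∠MYN = 68°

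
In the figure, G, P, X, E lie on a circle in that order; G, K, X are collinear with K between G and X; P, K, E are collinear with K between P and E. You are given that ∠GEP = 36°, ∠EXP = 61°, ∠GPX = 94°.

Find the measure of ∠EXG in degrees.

∠EXG = 25°

1. ∠EGP = 119°  [cyclic GPXE, opposite ∠G+∠X]
2. ∠EPG = 25°  [△GPE]
3. ∠EXG = 25°  [same arc GE]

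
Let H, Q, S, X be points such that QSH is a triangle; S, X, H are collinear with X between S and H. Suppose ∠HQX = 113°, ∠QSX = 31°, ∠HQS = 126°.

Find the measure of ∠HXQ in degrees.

1. ∠HSQ = 31°  [X on ray SH]
2. ∠QHS = 23°  [△QSH]
3. ∠QHX = 23°  [X on ray HS]
4. ∠HXQ = 44°  [△QXH]

∠HXQ = 44°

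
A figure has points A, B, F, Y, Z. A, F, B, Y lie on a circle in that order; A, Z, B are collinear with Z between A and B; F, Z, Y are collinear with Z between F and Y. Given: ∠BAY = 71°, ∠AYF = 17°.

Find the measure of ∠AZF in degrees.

1. ∠BFY = 71°  [same arc BY]
2. ∠ABF = 17°  [same arc AF]
3. ∠BZF = 92°  [△FZB]
4. ∠AZF = 88°  [linear pair at Z on AB]

∠AZF = 88°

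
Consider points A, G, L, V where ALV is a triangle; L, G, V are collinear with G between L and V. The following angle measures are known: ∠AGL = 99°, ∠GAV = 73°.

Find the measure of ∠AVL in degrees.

∠AVL = 26°

1. ∠AGV = 81°  [linear pair at G on LV]
2. ∠AVG = 26°  [△AGV]
3. ∠AVL = 26°  [G on ray VL]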